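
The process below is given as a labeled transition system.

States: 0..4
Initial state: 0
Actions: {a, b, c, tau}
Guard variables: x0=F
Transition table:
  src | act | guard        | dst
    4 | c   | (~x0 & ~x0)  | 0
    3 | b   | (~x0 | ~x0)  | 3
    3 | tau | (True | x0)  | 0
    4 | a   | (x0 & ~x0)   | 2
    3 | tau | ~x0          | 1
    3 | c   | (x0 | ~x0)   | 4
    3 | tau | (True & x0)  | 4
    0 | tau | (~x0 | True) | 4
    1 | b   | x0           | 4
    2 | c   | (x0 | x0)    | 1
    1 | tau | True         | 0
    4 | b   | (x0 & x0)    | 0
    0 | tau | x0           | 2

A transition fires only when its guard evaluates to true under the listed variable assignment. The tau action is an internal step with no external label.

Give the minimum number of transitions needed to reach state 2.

Layered search for 2:
  depth 0: {0}
  depth 1: {4}
2 never appears.

Answer: UNREACHABLE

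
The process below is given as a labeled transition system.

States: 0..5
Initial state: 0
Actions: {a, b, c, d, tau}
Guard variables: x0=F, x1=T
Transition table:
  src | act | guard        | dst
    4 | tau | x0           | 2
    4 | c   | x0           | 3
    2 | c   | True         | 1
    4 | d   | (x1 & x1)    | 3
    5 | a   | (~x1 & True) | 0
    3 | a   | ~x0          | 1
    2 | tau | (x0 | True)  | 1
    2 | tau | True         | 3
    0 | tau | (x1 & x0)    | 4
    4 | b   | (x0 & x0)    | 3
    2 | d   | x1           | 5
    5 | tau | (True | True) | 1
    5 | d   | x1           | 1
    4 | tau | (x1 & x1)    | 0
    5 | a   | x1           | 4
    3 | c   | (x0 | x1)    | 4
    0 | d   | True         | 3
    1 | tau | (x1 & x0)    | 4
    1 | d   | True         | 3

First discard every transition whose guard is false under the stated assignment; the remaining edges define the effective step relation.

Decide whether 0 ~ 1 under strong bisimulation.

Answer: BISIMILAR

Trace:
Compute ~ classes (split until stable):
  π0 = {{0,1,2,3,4,5}}
  π1 = {{0,1},{2},{3},{4},{5}}
5 equivalence class(es) (converged in 2)
0∈{0,1}, 1∈{0,1}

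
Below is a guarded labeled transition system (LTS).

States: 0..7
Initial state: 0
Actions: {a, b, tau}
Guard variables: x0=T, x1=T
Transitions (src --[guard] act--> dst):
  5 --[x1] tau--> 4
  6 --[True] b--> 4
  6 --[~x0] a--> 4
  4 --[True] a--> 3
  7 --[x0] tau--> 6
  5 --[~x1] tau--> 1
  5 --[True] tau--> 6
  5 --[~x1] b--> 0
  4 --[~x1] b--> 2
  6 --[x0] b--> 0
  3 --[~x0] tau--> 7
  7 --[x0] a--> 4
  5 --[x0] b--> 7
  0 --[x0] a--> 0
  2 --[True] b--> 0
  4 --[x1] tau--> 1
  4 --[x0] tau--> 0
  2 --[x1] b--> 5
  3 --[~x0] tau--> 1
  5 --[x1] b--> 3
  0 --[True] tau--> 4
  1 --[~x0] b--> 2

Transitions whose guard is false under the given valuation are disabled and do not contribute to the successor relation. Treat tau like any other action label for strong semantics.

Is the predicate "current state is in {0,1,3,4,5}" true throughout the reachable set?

Answer: INVARIANT HOLDS

Trace:
Safe = {0,1,3,4,5}
Reachable = {0,1,3,4}
  0: ok
  1: ok
  3: ok
  4: ok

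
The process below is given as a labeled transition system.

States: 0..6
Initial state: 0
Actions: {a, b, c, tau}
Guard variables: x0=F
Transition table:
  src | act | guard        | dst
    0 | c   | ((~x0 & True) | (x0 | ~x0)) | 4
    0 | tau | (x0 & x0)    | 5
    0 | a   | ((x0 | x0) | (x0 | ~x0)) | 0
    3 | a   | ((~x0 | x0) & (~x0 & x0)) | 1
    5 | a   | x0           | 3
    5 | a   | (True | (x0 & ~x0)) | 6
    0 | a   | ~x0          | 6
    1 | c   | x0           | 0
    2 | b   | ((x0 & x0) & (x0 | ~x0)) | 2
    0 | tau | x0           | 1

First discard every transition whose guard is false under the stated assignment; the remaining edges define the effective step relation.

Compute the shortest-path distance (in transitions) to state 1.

Layered search for 1:
  L0 = {0}
  L1 = {4,6}
1 never appears.

Answer: UNREACHABLE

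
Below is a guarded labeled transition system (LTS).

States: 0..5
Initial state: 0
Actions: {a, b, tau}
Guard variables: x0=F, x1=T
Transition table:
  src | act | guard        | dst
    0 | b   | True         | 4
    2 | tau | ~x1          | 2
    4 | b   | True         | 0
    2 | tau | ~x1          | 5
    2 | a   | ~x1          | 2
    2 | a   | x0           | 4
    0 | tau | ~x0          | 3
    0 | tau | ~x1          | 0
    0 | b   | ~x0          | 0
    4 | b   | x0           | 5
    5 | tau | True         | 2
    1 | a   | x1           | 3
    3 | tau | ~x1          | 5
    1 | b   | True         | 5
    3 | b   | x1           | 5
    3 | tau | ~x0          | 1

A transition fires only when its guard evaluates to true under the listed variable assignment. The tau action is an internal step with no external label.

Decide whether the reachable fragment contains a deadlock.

Answer: DEADLOCK at state 2

Analysis:
Reachable = {0,1,2,3,4,5}
  0: b→0  b→4  tau→3  [3 out]
  1: a→3  b→5  [2 out]
  2: ∅  [deadlock]
  3: b→5  tau→1  [2 out]
  4: b→0  [1 out]
  5: tau→2  [1 out]
witness 2: tau·b·tau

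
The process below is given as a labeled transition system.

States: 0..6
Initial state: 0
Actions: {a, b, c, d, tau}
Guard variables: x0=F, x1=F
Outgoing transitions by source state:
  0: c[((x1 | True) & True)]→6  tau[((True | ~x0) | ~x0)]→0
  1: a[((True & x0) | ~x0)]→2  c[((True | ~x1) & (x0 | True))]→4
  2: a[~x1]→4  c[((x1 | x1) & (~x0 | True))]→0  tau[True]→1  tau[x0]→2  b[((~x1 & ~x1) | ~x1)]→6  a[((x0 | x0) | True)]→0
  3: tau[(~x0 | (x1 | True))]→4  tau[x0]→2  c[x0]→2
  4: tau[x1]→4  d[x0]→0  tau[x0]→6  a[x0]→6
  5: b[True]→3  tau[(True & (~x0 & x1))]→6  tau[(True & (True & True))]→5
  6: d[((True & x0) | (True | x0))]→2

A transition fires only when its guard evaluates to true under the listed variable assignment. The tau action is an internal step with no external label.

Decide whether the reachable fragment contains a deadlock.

Reachable = {0,1,2,4,6}
  0: c→6  tau→0  [deg 2]
  1: a→2  c→4  [deg 2]
  2: a→0  a→4  b→6  tau→1  [deg 4]
  4: ∅  [deadlock]
  6: d→2  [deg 1]
witness 4: c·d·a

Answer: DEADLOCK at state 4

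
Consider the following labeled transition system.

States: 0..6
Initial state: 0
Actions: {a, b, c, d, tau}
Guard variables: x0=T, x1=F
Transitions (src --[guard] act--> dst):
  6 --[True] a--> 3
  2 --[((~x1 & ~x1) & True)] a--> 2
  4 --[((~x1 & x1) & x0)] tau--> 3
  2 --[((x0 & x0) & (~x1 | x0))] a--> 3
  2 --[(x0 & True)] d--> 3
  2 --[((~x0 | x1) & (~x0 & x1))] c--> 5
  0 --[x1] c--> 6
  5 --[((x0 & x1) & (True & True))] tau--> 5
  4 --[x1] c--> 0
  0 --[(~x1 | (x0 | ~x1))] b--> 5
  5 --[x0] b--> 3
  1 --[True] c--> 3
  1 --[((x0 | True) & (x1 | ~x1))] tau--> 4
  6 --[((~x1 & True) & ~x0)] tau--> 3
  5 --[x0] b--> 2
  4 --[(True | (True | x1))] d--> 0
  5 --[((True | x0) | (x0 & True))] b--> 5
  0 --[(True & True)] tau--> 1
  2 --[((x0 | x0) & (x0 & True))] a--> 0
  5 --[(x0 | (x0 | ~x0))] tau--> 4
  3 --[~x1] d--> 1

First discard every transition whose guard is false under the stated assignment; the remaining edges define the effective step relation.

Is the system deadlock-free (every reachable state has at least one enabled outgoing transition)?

Answer: DEADLOCK-FREE

Trace:
R = {0,1,2,3,4,5}
  0: b→5  tau→1  [deg 2]
  1: c→3  tau→4  [deg 2]
  2: a→0  a→2  a→3  d→3  [deg 4]
  3: d→1  [deg 1]
  4: d→0  [deg 1]
  5: b→2  b→3  b→5  tau→4  [deg 4]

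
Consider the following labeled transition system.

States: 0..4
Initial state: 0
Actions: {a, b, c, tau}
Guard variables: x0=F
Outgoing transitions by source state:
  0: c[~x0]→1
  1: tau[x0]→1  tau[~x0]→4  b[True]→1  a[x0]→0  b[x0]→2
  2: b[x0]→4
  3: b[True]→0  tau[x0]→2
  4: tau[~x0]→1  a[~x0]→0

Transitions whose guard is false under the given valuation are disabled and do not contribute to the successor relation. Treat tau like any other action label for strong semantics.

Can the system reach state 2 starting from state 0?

Answer: UNREACHABLE

Analysis:
After dropping false guards: 6 live edges.
L0 = {0}
L1 = {1}  total {0,1}
L2 = {4}  total {0,1,4}
Reach set: {0,1,4}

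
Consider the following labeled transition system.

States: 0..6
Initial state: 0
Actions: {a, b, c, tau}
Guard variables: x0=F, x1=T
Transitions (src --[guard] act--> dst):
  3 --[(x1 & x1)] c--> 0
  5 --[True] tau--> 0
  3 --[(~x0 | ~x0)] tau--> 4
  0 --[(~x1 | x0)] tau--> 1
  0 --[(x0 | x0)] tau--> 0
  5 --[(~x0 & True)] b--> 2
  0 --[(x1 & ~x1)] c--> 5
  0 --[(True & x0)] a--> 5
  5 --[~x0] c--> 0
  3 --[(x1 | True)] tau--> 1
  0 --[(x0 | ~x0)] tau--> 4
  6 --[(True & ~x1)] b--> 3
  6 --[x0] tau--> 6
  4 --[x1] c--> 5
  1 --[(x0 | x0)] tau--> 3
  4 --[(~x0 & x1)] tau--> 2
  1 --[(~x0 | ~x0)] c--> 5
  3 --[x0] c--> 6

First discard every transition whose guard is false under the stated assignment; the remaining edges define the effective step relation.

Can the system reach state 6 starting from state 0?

Guard filter leaves 10 enabled edge(s).
Layer 0: {0}
Layer 1: {4}  total {0,4}
Layer 2: {2,5}  total {0,2,4,5}
Reach set: {0,2,4,5}

Answer: UNREACHABLE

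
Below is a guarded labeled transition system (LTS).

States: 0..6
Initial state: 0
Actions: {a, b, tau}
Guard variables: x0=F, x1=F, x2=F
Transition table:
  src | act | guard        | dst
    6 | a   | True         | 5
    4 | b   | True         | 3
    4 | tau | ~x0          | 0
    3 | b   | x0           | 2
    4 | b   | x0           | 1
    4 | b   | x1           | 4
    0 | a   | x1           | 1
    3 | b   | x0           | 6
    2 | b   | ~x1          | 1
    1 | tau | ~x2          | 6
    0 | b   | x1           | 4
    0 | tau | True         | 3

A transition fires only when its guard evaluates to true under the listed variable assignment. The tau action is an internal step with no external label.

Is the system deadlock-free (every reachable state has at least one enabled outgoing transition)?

Answer: DEADLOCK at state 3

Working:
Reach set: {0,3}
  0: tau→3  [deg 1]
  3: ∅  [STUCK]
witness 3: tau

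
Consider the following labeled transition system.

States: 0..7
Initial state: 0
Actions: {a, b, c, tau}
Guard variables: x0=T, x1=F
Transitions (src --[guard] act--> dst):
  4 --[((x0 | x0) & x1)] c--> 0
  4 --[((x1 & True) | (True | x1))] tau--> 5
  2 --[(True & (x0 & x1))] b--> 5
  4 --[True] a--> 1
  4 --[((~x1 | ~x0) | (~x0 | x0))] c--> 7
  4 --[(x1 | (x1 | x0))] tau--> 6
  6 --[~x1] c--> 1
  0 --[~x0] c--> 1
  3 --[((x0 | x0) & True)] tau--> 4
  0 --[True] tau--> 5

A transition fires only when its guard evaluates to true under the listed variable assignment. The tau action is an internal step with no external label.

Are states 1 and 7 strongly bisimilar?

Answer: BISIMILAR

Analysis:
Compute ~ classes (split until stable):
  P[0] = {{0,1,2,3,4,5,6,7}}
  P[1] = {{0,3},{1,2,5,7},{4},{6}}
  P[2] = {{0},{1,2,5,7},{3},{4},{6}}
stable after 3 split(s): 5 block(s)
class of 1: {1,2,5,7}; class of 7: {1,2,5,7}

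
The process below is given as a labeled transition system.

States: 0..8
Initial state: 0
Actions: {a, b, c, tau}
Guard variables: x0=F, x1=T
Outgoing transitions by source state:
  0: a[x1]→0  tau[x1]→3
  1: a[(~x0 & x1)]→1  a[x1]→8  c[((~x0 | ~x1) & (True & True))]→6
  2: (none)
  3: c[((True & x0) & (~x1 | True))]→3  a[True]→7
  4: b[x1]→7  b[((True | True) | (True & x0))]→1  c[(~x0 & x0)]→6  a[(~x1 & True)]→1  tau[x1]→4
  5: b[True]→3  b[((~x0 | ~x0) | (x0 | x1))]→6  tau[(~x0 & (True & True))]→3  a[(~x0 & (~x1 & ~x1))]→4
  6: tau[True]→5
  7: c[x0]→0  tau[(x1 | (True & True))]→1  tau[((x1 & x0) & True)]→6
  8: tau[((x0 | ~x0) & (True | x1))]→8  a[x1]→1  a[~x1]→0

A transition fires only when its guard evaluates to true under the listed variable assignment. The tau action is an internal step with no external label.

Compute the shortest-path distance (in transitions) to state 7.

Breadth-first toward 7:
  Layer 0: {0}
  Layer 1: {3}
  Layer 2: {7}
depth(7)=2, e.g. tau·a

Answer: 2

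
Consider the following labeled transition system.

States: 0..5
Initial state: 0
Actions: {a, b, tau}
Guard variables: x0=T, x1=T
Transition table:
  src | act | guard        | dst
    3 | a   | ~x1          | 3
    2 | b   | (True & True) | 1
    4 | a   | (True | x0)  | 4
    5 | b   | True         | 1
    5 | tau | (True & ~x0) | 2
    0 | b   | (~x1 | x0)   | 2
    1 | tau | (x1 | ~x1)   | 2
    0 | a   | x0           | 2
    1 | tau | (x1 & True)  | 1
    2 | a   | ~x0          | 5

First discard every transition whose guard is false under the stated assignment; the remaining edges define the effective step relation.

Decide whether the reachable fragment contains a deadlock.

R = {0,1,2}
  0: a→2  b→2  [2 exit(s)]
  1: tau→1  tau→2  [2 exit(s)]
  2: b→1  [1 exit(s)]

Answer: DEADLOCK-FREE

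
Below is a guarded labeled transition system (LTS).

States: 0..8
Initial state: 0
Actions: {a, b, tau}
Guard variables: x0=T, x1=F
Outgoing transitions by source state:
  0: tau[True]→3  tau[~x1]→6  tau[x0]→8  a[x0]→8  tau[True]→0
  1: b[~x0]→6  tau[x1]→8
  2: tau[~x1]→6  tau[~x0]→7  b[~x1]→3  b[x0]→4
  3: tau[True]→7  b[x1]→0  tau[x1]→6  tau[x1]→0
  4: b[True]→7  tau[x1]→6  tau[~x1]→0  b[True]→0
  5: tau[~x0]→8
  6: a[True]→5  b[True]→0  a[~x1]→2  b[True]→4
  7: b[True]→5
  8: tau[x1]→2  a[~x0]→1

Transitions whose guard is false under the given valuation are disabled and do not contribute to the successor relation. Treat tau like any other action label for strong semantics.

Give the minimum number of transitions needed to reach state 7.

Answer: 2

Trace:
Breadth-first toward 7:
  Layer 0: {0}
  Layer 1: {3,6,8}
  Layer 2: {2,4,5,7}
first hit 7 at d=2 via tau·tau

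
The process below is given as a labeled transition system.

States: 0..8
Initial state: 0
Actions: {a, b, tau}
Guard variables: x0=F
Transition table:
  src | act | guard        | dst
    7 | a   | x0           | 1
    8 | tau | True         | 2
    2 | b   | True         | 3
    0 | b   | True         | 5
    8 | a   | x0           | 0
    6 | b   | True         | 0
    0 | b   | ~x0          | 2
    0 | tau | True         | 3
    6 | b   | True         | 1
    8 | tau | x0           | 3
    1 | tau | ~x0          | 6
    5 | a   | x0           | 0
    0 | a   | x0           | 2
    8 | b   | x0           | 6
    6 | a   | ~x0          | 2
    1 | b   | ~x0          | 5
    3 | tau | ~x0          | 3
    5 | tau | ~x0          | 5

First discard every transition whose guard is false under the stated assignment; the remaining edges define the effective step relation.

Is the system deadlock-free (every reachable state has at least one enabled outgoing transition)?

Answer: DEADLOCK-FREE

Trace:
Reach set: {0,2,3,5}
  0: b→2  b→5  tau→3  [deg 3]
  2: b→3  [deg 1]
  3: tau→3  [deg 1]
  5: tau→5  [deg 1]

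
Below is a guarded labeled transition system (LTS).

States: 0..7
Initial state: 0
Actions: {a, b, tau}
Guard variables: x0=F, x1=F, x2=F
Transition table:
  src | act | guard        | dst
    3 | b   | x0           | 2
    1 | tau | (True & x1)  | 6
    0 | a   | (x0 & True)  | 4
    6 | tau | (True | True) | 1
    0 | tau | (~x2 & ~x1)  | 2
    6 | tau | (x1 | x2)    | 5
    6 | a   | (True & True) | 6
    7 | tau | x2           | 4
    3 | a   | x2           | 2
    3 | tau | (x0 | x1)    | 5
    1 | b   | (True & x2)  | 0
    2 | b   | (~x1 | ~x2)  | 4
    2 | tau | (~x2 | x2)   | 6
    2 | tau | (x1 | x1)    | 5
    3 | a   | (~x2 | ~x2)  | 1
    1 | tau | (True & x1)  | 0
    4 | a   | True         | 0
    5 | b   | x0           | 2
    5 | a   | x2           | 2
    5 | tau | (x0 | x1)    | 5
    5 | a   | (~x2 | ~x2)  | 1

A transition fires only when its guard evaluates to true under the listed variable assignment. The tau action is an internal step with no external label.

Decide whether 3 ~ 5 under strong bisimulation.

Refine partition for ~:
  round 0: {{0,1,2,3,4,5,6,7}}
  round 1: {{0},{1,7},{2},{3,4,5},{6}}
  round 2: {{0},{1,7},{2},{3,5},{4},{6}}
Fixed point at round 3; 6 class(es).
3∈{3,5}, 5∈{3,5}

Answer: BISIMILAR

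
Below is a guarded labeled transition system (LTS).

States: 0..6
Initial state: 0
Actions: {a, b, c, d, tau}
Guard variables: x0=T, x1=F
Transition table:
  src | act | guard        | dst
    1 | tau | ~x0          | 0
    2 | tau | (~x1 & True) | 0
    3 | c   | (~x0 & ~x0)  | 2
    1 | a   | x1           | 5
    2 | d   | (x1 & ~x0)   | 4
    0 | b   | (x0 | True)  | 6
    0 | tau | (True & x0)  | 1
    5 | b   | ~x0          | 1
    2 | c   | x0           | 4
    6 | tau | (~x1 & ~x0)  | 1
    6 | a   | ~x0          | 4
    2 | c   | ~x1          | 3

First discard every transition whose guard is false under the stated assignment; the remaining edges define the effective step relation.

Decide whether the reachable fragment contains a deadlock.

Answer: DEADLOCK at state 1

Analysis:
Reach set: {0,1,6}
  0: b→6  tau→1  [2 exit(s)]
  1: ∅  [STUCK]
  6: ∅  [STUCK]
trace reaching 1: tau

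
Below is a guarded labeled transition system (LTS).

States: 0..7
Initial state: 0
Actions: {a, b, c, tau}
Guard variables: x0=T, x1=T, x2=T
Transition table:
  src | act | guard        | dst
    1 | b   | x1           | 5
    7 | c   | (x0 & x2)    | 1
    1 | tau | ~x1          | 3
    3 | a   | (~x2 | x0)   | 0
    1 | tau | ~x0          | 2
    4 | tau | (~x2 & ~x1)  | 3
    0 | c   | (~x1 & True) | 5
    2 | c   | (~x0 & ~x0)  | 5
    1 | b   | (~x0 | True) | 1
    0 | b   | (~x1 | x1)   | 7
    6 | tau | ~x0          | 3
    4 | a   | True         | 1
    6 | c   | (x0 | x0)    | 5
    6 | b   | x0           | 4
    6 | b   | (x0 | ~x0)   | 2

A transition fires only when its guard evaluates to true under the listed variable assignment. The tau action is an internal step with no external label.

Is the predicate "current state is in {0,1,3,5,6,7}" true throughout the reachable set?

Safe = {0,1,3,5,6,7}
Reachable = {0,1,5,7}
  0: ✓
  1: ✓
  5: ✓
  7: ✓

Answer: INVARIANT HOLDS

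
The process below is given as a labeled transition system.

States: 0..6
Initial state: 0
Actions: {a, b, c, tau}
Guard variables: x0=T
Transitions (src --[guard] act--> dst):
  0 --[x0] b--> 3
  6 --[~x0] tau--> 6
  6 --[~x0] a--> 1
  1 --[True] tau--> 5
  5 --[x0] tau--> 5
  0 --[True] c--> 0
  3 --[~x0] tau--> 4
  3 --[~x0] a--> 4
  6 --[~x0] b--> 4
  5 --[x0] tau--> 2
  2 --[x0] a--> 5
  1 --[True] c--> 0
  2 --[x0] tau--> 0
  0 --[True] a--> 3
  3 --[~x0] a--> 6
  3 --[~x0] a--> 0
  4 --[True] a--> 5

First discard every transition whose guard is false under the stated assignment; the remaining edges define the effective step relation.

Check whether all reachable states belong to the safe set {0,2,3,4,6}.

Allowed set {0,2,3,4,6}
Reach set: {0,3}
  0: ok
  3: ok

Answer: INVARIANT HOLDS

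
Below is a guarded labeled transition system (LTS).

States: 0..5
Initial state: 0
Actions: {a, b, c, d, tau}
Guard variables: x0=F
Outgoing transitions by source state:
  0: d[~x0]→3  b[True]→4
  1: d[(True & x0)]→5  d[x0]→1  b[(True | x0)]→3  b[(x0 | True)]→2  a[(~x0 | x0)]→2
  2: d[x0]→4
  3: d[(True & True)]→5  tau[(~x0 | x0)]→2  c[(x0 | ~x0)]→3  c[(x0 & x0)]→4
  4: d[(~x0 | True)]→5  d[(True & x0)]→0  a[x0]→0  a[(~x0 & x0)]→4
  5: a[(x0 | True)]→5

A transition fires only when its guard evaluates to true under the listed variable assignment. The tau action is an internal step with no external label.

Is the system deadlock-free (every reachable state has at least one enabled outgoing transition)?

R = {0,2,3,4,5}
  0: b→4  d→3  [deg 2]
  2: ∅  [deadlock]
  3: c→3  d→5  tau→2  [deg 3]
  4: d→5  [deg 1]
  5: a→5  [deg 1]
witness 2: d·tau

Answer: DEADLOCK at state 2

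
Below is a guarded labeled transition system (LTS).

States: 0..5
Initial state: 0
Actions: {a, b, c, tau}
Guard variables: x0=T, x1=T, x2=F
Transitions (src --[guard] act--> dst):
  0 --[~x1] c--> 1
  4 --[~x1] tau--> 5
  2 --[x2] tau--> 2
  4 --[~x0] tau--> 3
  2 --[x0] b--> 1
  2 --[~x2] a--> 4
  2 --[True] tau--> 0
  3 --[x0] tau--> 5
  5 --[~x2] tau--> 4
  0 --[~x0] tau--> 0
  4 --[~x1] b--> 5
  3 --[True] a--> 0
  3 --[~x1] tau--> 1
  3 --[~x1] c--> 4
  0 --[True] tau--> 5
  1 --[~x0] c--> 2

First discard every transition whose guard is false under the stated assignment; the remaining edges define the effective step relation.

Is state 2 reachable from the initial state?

Answer: UNREACHABLE

Analysis:
After dropping false guards: 7 live edges.
Layer 0: {0}
Layer 1: {5}  now seen {0,5}
Layer 2: {4}  now seen {0,4,5}
R = {0,4,5}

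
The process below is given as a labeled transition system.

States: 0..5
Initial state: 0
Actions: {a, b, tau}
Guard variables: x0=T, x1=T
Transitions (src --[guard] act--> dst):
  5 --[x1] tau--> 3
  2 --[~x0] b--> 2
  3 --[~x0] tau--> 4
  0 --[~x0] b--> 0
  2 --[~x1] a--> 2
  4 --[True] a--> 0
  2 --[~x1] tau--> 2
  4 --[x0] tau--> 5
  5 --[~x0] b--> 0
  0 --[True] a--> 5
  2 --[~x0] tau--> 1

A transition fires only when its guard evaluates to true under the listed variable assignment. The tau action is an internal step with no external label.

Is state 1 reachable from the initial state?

Answer: UNREACHABLE

Analysis:
4 transition(s) survive guard evaluation.
Layer 0: {0}
Layer 1: {5}  now seen {0,5}
Layer 2: {3}  now seen {0,3,5}
R = {0,3,5}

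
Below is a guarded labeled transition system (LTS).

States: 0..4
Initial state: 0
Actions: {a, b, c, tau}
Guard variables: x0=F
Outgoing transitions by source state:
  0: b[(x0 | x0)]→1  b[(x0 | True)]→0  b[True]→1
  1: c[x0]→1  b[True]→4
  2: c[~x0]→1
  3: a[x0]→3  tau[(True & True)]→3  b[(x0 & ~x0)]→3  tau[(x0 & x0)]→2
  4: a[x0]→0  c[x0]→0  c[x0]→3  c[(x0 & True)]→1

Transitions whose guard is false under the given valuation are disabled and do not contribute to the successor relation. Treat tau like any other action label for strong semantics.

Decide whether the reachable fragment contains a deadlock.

R = {0,1,4}
  0: b→0  b→1  [deg 2]
  1: b→4  [deg 1]
  4: ∅  [deadlock]
trace reaching 4: b·b

Answer: DEADLOCK at state 4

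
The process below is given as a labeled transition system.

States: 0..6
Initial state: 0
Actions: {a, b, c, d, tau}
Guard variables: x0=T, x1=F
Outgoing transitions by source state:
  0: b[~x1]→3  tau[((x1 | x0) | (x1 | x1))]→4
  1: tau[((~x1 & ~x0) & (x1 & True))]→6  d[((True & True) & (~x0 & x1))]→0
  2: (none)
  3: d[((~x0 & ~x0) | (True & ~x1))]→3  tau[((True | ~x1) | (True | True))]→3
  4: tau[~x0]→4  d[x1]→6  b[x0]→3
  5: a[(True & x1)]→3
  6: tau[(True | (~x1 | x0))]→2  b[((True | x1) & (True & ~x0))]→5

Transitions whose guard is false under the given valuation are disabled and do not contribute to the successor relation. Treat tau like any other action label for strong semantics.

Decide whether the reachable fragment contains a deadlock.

R = {0,3,4}
  0: b→3  tau→4  [2 out]
  3: d→3  tau→3  [2 out]
  4: b→3  [1 out]

Answer: DEADLOCK-FREE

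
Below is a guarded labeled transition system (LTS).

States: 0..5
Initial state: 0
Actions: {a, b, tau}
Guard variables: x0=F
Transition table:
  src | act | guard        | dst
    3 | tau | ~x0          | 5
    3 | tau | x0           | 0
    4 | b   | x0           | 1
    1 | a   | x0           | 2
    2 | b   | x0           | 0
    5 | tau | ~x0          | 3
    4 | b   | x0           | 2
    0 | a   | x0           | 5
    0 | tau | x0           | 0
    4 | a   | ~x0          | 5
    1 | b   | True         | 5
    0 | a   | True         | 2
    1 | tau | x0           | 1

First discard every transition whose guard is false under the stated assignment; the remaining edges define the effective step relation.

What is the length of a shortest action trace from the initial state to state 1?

Answer: UNREACHABLE

Working:
Breadth-first toward 1:
  depth 0: {0}
  depth 1: {2}
1 never appears.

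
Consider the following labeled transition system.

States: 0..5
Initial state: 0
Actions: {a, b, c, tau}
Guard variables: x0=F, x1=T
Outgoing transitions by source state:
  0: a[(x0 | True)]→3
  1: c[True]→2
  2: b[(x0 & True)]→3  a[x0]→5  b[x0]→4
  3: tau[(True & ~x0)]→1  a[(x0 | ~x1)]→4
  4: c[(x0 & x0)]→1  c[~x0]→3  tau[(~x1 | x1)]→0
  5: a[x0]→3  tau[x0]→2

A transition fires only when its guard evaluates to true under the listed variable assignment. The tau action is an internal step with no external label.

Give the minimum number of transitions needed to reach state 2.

BFS to 2:
  L0 = {0}
  L1 = {3}
  L2 = {1}
  L3 = {2}
2 enters at depth 3; path a·tau·c

Answer: 3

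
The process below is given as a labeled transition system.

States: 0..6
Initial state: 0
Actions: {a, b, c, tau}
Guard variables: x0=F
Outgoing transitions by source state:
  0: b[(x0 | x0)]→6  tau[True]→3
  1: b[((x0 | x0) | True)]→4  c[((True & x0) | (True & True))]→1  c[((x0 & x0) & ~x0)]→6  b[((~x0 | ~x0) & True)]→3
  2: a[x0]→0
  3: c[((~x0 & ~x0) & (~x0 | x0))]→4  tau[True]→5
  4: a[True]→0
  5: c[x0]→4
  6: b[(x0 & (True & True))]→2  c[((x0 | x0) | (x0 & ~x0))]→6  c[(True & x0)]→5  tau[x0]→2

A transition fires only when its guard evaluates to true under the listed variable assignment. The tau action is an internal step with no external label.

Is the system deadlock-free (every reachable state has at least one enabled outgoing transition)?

Answer: DEADLOCK at state 5

Trace:
Reachable = {0,3,4,5}
  0: tau→3  [deg 1]
  3: c→4  tau→5  [deg 2]
  4: a→0  [deg 1]
  5: ∅  [no exit]
witness 5: tau·tau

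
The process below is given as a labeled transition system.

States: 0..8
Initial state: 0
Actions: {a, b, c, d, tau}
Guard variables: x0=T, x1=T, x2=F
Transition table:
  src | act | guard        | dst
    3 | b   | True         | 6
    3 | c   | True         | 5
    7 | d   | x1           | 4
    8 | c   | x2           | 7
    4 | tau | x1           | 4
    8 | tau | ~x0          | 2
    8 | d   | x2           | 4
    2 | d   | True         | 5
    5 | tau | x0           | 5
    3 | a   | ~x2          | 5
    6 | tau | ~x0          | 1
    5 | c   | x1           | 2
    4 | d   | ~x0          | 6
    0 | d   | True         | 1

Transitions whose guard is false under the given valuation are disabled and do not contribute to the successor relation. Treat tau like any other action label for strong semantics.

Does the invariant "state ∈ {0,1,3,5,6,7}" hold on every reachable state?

Safe = {0,1,3,5,6,7}
Reach set: {0,1}
  0: ok
  1: ok

Answer: INVARIANT HOLDS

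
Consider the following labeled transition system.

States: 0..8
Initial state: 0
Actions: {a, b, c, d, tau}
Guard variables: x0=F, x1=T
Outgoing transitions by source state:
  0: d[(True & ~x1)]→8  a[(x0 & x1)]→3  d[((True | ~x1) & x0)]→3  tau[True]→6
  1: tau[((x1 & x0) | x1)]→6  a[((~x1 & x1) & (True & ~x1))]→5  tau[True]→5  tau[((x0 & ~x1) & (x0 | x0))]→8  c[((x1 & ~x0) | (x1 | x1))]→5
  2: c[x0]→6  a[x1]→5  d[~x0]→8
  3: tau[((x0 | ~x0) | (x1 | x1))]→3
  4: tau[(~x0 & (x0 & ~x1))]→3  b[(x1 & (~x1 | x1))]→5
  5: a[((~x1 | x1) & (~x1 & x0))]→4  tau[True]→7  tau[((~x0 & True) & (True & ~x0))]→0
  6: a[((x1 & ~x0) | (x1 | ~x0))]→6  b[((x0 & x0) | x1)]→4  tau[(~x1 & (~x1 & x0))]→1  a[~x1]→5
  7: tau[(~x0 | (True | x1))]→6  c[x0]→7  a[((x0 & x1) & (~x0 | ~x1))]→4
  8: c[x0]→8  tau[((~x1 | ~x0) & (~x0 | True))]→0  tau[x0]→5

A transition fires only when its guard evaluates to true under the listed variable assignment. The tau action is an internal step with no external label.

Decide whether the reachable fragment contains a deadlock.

Reach set: {0,4,5,6,7}
  0: tau→6  [1 exit(s)]
  4: b→5  [1 exit(s)]
  5: tau→0  tau→7  [2 exit(s)]
  6: a→6  b→4  [2 exit(s)]
  7: tau→6  [1 exit(s)]

Answer: DEADLOCK-FREE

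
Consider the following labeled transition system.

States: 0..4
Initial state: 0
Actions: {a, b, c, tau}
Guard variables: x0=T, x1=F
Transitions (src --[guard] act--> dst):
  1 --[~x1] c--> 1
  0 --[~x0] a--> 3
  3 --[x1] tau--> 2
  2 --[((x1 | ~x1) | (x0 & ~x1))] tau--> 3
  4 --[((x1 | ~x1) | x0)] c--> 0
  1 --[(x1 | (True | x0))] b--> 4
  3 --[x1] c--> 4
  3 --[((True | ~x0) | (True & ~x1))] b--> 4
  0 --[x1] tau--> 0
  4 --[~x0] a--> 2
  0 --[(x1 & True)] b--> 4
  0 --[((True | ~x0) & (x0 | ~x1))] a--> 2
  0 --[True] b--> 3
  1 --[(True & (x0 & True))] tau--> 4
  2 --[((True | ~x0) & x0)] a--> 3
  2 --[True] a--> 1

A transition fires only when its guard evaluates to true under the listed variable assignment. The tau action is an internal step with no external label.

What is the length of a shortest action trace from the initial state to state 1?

Answer: 2

Working:
Breadth-first toward 1:
  L0 = {0}
  L1 = {2,3}
  L2 = {1,4}
depth(1)=2, e.g. a·a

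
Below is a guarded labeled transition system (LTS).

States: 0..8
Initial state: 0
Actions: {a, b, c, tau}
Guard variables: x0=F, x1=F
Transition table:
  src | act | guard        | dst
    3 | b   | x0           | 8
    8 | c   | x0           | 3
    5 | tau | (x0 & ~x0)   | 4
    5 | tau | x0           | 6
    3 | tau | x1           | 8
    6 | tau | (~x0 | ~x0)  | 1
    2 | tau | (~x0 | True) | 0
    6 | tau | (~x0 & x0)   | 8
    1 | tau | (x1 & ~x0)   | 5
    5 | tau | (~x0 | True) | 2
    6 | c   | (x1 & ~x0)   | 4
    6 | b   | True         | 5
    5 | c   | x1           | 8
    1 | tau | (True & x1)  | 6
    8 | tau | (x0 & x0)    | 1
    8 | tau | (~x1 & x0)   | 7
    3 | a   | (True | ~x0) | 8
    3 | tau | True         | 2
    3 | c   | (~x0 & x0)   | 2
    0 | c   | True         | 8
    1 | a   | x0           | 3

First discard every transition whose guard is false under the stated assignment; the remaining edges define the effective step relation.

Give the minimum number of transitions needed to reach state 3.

Answer: UNREACHABLE

Analysis:
BFS to 3:
  Layer 0: {0}
  Layer 1: {8}
3 never appears.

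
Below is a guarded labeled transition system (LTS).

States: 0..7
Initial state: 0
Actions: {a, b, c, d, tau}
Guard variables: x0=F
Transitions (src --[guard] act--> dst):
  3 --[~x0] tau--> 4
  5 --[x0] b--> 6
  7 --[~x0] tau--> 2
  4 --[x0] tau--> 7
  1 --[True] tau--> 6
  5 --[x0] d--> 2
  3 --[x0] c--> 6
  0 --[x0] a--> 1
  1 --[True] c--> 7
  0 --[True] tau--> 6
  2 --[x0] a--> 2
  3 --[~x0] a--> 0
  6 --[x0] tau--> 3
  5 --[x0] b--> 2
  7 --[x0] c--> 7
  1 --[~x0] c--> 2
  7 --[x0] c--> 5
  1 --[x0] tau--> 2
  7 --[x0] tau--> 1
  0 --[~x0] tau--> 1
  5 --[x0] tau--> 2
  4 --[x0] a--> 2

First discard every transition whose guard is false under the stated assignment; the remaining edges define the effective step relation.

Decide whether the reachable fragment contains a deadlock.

Answer: DEADLOCK at state 2

Working:
Reachable = {0,1,2,6,7}
  0: tau→1  tau→6  [2 exit(s)]
  1: c→2  c→7  tau→6  [3 exit(s)]
  2: ∅  [STUCK]
  6: ∅  [STUCK]
  7: tau→2  [1 exit(s)]
Path to 2: tau·c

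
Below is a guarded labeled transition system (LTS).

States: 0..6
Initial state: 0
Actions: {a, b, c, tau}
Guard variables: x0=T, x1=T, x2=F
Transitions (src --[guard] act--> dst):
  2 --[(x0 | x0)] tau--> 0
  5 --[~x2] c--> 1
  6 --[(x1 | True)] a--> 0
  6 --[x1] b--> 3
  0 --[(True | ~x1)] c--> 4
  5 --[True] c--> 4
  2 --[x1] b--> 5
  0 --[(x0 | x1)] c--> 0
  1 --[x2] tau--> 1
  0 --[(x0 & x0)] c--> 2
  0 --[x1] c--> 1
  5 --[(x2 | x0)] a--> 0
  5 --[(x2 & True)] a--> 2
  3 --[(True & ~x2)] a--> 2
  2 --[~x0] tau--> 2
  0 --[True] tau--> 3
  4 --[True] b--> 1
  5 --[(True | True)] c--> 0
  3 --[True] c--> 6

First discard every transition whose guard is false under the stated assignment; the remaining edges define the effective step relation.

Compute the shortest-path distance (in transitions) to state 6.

BFS to 6:
  depth 0: {0}
  depth 1: {1,2,3,4}
  depth 2: {5,6}
6 enters at depth 2; path tau·c

Answer: 2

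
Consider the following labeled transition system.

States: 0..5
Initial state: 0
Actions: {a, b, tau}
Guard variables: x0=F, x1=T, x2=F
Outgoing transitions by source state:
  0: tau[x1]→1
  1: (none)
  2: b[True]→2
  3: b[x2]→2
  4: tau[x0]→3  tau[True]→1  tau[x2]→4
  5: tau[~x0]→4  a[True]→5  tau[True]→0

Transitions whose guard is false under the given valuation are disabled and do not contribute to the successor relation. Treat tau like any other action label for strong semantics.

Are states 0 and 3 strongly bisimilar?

Answer: NOT BISIMILAR

Analysis:
Refine partition for ~:
  P[0] = {{0,1,2,3,4,5}}
  P[1] = {{0,4},{1,3},{2},{5}}
stable after 2 split(s): 4 block(s)
class of 0: {0,4}; class of 3: {1,3}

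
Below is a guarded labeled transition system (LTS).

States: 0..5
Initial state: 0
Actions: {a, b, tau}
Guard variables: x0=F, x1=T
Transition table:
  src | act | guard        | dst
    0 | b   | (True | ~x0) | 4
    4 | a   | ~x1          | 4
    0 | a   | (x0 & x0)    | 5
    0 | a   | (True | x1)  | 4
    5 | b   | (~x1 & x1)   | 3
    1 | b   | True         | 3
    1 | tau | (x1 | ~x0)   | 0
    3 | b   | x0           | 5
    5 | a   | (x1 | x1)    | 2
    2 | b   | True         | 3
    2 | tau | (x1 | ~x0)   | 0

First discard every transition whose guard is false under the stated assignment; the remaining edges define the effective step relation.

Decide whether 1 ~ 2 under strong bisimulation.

Compute ~ classes (split until stable):
  P[0] = {{0,1,2,3,4,5}}
  P[1] = {{0},{1,2},{3,4},{5}}
4 equivalence class(es) (converged in 2)
[1]={1,2}  [2]={1,2}

Answer: BISIMILAR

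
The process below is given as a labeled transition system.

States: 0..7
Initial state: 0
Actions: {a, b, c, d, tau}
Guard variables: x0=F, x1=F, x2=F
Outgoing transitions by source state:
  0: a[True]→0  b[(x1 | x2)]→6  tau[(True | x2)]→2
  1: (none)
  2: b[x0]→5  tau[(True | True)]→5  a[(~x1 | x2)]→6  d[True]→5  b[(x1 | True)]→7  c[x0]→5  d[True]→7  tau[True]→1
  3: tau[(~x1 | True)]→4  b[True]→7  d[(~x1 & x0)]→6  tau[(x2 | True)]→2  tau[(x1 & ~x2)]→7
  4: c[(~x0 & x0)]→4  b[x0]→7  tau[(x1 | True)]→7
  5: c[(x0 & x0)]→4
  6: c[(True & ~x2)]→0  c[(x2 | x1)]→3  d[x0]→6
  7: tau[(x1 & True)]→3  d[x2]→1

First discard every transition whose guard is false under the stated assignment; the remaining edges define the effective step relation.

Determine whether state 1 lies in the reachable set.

After dropping false guards: 13 live edges.
depth 0: {0}
depth 1: {2}  cumulative {0,2}
depth 2: {1,5,6,7}  cumulative {0,1,2,5,6,7}
Reach set: {0,1,2,5,6,7}
trace reaching 1: tau·tau

Answer: REACHABLE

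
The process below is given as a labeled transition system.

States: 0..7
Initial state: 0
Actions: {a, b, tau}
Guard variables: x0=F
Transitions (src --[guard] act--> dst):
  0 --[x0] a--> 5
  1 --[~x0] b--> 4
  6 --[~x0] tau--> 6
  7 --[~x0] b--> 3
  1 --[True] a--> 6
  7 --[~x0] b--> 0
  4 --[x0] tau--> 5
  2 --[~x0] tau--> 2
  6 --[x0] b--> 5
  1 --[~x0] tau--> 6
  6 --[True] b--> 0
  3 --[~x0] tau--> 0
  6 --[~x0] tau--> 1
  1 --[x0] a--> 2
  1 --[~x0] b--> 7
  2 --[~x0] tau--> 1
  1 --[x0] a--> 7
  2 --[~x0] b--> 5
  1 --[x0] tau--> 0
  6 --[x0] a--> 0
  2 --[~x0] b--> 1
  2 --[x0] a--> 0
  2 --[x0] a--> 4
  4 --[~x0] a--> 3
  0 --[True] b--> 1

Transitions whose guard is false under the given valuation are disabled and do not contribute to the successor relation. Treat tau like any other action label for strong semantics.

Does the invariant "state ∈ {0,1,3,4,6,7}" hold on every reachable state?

Inv-set: {0,1,3,4,6,7}
Reach set: {0,1,3,4,6,7}
  0: ✓
  1: ✓
  3: ✓
  4: ✓
  6: ✓
  7: ✓

Answer: INVARIANT HOLDS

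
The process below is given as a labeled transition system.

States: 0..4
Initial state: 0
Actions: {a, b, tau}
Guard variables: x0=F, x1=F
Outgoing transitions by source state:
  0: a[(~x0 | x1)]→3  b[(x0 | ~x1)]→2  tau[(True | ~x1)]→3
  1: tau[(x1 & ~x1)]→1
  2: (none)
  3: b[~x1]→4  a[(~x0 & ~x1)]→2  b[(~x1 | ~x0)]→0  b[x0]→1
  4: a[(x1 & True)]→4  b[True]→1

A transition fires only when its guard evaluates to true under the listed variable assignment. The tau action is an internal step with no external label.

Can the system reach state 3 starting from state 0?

Answer: REACHABLE

Analysis:
After dropping false guards: 7 live edges.
Layer 0: {0}
Layer 1: {2,3}  now seen {0,2,3}
Layer 2: {4}  now seen {0,2,3,4}
Layer 3: {1}  now seen {0,1,2,3,4}
R = {0,1,2,3,4}
witness 3: a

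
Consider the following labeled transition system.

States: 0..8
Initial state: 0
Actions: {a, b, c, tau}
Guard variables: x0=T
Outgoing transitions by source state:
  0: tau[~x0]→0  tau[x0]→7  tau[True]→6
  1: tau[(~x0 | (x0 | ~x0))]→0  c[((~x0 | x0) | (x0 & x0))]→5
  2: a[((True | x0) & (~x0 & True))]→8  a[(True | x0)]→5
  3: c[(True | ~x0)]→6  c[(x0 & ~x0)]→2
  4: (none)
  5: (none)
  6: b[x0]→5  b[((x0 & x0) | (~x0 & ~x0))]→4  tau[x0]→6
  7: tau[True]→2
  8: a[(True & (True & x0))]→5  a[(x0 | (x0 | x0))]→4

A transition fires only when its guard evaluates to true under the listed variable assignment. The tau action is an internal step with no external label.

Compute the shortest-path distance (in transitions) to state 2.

Answer: 2

Trace:
Layered search for 2:
  L0 = {0}
  L1 = {6,7}
  L2 = {2,4,5}
depth(2)=2, e.g. tau·tau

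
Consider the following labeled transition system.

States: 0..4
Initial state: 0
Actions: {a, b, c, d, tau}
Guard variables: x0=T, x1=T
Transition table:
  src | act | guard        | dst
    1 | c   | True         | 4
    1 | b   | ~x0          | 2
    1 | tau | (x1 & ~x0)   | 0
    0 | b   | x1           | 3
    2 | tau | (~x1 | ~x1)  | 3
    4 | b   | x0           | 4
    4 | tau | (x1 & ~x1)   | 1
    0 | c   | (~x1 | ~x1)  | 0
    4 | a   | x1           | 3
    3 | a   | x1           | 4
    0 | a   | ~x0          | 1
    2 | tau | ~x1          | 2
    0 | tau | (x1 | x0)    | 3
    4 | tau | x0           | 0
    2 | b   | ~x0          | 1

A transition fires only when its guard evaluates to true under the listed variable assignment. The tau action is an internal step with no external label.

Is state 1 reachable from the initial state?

After dropping false guards: 7 live edges.
Layer 0: {0}
Layer 1: {3}  total {0,3}
Layer 2: {4}  total {0,3,4}
Reach set: {0,3,4}

Answer: UNREACHABLE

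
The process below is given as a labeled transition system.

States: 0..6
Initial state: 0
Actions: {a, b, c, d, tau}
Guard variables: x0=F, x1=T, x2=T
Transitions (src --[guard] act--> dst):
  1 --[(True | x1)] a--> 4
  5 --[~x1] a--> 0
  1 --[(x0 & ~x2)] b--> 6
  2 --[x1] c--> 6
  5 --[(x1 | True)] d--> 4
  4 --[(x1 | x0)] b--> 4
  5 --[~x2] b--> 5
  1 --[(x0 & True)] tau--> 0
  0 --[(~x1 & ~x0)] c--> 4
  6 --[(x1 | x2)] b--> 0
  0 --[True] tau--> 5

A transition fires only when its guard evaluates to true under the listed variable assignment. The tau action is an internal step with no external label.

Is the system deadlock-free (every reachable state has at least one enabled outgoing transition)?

Answer: DEADLOCK-FREE

Working:
Reachable = {0,4,5}
  0: tau→5  [1 exit(s)]
  4: b→4  [1 exit(s)]
  5: d→4  [1 exit(s)]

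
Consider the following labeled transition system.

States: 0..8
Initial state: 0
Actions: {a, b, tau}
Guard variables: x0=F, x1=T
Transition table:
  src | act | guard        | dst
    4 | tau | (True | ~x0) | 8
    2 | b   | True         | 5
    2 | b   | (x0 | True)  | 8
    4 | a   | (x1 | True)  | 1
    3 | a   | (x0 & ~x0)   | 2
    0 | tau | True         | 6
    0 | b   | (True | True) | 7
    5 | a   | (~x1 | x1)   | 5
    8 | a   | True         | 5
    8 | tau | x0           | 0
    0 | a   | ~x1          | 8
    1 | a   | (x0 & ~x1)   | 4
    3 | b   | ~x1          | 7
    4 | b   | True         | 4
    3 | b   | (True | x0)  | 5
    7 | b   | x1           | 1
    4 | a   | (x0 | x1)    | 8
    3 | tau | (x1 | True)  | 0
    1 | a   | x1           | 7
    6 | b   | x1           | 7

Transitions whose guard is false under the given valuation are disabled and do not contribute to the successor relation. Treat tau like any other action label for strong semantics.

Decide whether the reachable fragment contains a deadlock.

Reachable = {0,1,6,7}
  0: b→7  tau→6  [deg 2]
  1: a→7  [deg 1]
  6: b→7  [deg 1]
  7: b→1  [deg 1]

Answer: DEADLOCK-FREE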